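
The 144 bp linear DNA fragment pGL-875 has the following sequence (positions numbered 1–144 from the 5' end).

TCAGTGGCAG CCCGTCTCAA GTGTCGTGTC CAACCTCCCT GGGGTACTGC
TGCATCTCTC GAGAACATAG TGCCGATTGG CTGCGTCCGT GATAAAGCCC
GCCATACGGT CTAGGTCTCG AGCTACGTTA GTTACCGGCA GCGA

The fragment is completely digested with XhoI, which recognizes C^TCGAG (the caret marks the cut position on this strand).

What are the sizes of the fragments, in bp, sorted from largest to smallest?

59, 58, 27 bp

XhoI sites (CTCGAG) start at positions 58, 117.
XhoI cuts after the first base of each site, so after positions 58, 117.
Linear molecule, 2 cuts → 3 fragments:
  1–58 → 58 bp
  59–117 → 59 bp
  118–144 → 27 bp
Sorted largest to smallest: 59, 58, 27 bp.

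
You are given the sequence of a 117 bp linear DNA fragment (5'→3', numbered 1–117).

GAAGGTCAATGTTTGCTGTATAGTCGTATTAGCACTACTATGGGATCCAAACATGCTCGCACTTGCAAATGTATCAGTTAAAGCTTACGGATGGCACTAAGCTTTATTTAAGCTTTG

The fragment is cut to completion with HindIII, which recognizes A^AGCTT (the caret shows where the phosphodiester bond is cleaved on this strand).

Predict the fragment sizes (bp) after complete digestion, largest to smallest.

81, 18, 11, 7 bp

HindIII sites (AAGCTT) start at positions 81, 99, 110.
HindIII cuts after the first base of each site, so after positions 81, 99, 110.
Linear molecule, 3 cuts → 4 fragments:
  1–81 → 81 bp
  82–99 → 18 bp
  100–110 → 11 bp
  111–117 → 7 bp
Sorted largest to smallest: 81, 18, 11, 7 bp.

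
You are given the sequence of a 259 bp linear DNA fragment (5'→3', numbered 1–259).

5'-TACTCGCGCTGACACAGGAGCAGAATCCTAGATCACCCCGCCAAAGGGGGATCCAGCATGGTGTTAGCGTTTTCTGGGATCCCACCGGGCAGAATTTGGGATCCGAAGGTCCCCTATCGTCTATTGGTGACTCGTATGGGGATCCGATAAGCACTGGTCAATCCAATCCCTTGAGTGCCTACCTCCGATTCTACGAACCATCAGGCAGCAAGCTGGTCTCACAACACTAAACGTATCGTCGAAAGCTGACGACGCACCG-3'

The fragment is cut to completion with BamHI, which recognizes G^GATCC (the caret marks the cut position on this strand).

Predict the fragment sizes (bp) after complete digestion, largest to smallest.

119, 49, 41, 28, 22 bp

BamHI sites (GGATCC) start at positions 49, 77, 99, 140.
BamHI cuts after the first base of each site, so after positions 49, 77, 99, 140.
Linear molecule, 4 cuts → 5 fragments:
  1–49 → 49 bp
  50–77 → 28 bp
  78–99 → 22 bp
  100–140 → 41 bp
  141–259 → 119 bp
Sorted largest to smallest: 119, 49, 41, 28, 22 bp.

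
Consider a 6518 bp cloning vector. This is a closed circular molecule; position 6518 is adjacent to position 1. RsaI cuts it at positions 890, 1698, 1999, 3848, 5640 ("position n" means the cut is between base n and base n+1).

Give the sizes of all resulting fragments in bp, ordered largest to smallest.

Circular molecule, 5 cuts → 5 fragments:
  1698 − 890 = 808 bp
  1999 − 1698 = 301 bp
  3848 − 1999 = 1849 bp
  5640 − 3848 = 1792 bp
  wrap: 6518 − 5640 + 890 = 1768 bp
Sorted largest to smallest: 1849, 1792, 1768, 808, 301 bp.

1849, 1792, 1768, 808, 301 bp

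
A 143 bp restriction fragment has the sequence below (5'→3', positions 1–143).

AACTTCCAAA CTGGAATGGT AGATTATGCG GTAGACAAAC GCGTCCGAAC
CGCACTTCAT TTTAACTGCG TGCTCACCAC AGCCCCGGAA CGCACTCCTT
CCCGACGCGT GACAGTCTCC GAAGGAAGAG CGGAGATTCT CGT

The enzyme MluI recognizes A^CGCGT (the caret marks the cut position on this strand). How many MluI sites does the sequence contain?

ACGCGT occurs starting at positions 39, 105.
MluI cuts at 2 sites.

2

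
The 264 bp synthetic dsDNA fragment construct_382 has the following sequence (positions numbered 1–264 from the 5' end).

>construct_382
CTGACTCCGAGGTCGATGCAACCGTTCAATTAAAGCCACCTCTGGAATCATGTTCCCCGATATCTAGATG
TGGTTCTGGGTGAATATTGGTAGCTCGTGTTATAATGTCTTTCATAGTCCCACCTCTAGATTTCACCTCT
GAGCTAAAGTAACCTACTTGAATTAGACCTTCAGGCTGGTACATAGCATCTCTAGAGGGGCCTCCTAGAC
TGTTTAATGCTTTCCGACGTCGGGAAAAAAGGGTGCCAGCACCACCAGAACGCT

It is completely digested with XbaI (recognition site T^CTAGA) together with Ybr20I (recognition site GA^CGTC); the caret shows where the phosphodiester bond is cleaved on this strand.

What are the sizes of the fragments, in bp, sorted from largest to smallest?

66, 63, 62, 37, 36 bp

XbaI sites (TCTAGA) start at positions 63, 125, 191.
XbaI cuts after the first base of each site, so after positions 63, 125, 191.
The Ybr20I site (GACGTC) starts at position 226.
Ybr20I cuts after base 2 of each site, so after position 227.
Combined cut positions: 63, 125, 191, 227.
Linear molecule, 4 cuts → 5 fragments:
  1–63 → 63 bp
  64–125 → 62 bp
  126–191 → 66 bp
  192–227 → 36 bp
  228–264 → 37 bp
Sorted largest to smallest: 66, 63, 62, 37, 36 bp.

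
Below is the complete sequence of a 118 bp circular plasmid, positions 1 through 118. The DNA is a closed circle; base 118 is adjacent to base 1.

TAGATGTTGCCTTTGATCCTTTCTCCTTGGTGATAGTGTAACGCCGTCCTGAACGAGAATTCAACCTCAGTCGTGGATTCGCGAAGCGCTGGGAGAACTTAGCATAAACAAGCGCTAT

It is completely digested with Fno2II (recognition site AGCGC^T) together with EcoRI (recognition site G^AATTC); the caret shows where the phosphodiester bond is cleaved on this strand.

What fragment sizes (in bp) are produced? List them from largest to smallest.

60, 32, 26 bp

Fno2II sites (AGCGCT) start at positions 85, 111.
Fno2II cuts after base 5 of each site (before the last base), so after positions 89, 115.
The EcoRI site (GAATTC) starts at position 57.
EcoRI cuts after the first base of each site, so after position 57.
Combined cut positions: 57, 89, 115.
Circular molecule, 3 cuts → 3 fragments:
  58–89 → 32 bp
  90–115 → 26 bp
  116–118 then 1–57 → 3 + 57 = 60 bp
Sorted largest to smallest: 60, 32, 26 bp.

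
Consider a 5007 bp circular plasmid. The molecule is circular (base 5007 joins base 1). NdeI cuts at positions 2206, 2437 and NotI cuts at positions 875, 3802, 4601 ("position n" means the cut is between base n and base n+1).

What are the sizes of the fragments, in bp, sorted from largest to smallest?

Combined cut positions (sorted): 875, 2206, 2437, 3802, 4601.
Circular molecule, 5 cuts → 5 fragments:
  2206 − 875 = 1331 bp
  2437 − 2206 = 231 bp
  3802 − 2437 = 1365 bp
  4601 − 3802 = 799 bp
  wrap: 5007 − 4601 + 875 = 1281 bp
Sorted largest to smallest: 1365, 1331, 1281, 799, 231 bp.

1365, 1331, 1281, 799, 231 bp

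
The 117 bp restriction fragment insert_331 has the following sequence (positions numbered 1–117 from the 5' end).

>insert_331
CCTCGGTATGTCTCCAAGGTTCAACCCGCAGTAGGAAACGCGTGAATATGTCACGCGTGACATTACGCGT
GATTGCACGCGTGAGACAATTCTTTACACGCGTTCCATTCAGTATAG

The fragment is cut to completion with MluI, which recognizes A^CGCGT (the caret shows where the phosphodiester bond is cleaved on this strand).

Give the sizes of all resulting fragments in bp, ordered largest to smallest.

38, 21, 19, 15, 12, 12 bp

MluI sites (ACGCGT) start at positions 38, 53, 65, 77, 98.
MluI cuts after the first base of each site, so after positions 38, 53, 65, 77, 98.
Linear molecule, 5 cuts → 6 fragments:
  1–38 → 38 bp
  39–53 → 15 bp
  54–65 → 12 bp
  66–77 → 12 bp
  78–98 → 21 bp
  99–117 → 19 bp
Sorted largest to smallest: 38, 21, 19, 15, 12, 12 bp.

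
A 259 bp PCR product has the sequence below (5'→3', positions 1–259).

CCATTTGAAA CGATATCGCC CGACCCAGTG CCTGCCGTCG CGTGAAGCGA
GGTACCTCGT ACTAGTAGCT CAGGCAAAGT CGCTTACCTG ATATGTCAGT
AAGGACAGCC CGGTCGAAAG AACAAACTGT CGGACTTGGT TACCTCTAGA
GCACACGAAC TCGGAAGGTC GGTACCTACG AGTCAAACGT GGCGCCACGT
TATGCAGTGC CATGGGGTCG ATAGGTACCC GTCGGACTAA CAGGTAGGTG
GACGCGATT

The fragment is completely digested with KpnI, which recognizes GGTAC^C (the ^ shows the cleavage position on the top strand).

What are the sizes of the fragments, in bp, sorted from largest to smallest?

120, 55, 53, 31 bp

KpnI sites (GGTACC) start at positions 51, 171, 224.
KpnI cuts after base 5 of each site (before the last base), so after positions 55, 175, 228.
Linear molecule, 3 cuts → 4 fragments:
  1–55 → 55 bp
  56–175 → 120 bp
  176–228 → 53 bp
  229–259 → 31 bp
Sorted largest to smallest: 120, 55, 53, 31 bp.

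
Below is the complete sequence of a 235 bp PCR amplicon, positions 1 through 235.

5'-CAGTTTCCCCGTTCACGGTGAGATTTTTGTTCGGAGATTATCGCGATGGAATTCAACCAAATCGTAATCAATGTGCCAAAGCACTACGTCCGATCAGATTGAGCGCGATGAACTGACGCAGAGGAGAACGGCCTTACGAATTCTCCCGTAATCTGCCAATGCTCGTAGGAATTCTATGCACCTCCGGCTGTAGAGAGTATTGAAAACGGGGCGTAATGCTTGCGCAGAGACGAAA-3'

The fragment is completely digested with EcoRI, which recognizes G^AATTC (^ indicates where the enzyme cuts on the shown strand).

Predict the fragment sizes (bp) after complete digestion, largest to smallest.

89, 66, 49, 31 bp

EcoRI sites (GAATTC) start at positions 49, 138, 169.
EcoRI cuts after the first base of each site, so after positions 49, 138, 169.
Linear molecule, 3 cuts → 4 fragments:
  1–49 → 49 bp
  50–138 → 89 bp
  139–169 → 31 bp
  170–235 → 66 bp
Sorted largest to smallest: 89, 66, 49, 31 bp.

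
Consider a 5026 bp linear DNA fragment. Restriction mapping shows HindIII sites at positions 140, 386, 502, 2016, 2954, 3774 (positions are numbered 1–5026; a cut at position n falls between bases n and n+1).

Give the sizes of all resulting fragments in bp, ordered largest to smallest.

1514, 1252, 938, 820, 246, 140, 116 bp

Linear molecule, 6 cuts → 7 fragments:
  140 − 0 = 140 bp
  386 − 140 = 246 bp
  502 − 386 = 116 bp
  2016 − 502 = 1514 bp
  2954 − 2016 = 938 bp
  3774 − 2954 = 820 bp
  5026 − 3774 = 1252 bp
Sorted largest to smallest: 1514, 1252, 938, 820, 246, 140, 116 bp.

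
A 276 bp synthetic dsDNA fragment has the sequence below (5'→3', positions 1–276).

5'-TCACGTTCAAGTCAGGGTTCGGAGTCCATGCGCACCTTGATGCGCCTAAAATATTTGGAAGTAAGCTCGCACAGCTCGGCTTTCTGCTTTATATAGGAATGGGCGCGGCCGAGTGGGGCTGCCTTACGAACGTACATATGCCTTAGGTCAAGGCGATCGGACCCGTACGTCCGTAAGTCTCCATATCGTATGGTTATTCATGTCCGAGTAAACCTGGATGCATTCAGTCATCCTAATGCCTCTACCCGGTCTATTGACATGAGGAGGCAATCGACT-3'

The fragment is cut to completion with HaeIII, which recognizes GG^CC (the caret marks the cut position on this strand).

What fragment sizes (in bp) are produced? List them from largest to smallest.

168, 108 bp

The HaeIII site (GGCC) starts at position 107.
HaeIII cuts after base 2 of each site, so after position 108.
Linear molecule, 1 cut → 2 fragments:
  1–108 → 108 bp
  109–276 → 168 bp
Sorted largest to smallest: 168, 108 bp.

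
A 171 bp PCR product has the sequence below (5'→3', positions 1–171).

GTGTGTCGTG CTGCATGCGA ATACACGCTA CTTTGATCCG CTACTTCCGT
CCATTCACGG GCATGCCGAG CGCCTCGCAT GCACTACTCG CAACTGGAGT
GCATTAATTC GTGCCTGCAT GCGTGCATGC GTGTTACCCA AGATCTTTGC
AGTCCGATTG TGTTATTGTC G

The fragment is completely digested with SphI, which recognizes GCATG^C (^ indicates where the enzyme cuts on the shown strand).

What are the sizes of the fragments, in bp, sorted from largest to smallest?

48, 42, 40, 17, 16, 8 bp

SphI sites (GCATGC) start at positions 13, 61, 77, 117, 125.
SphI cuts after base 5 of each site (before the last base), so after positions 17, 65, 81, 121, 129.
Linear molecule, 5 cuts → 6 fragments:
  1–17 → 17 bp
  18–65 → 48 bp
  66–81 → 16 bp
  82–121 → 40 bp
  122–129 → 8 bp
  130–171 → 42 bp
Sorted largest to smallest: 48, 42, 40, 17, 16, 8 bp.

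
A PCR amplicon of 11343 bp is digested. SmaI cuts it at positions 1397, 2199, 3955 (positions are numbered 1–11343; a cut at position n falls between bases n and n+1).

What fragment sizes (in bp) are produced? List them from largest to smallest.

Linear molecule, 3 cuts → 4 fragments:
  1397 − 0 = 1397 bp
  2199 − 1397 = 802 bp
  3955 − 2199 = 1756 bp
  11343 − 3955 = 7388 bp
Sorted largest to smallest: 7388, 1756, 1397, 802 bp.

7388, 1756, 1397, 802 bp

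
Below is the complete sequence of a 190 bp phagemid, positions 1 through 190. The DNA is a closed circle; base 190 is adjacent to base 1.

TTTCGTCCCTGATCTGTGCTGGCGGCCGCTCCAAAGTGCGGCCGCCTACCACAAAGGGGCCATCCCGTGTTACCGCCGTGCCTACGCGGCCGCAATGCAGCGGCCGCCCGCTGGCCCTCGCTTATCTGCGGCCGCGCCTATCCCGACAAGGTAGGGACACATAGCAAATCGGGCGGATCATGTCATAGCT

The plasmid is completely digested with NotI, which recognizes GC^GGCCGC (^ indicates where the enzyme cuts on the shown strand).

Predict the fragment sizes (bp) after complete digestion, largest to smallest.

NotI sites (GCGGCCGC) start at positions 22, 38, 86, 100, 128.
NotI cuts after base 2 of each site, so after positions 23, 39, 87, 101, 129.
Circular molecule, 5 cuts → 5 fragments:
  24–39 → 16 bp
  40–87 → 48 bp
  88–101 → 14 bp
  102–129 → 28 bp
  130–190 then 1–23 → 61 + 23 = 84 bp
Sorted largest to smallest: 84, 48, 28, 16, 14 bp.

84, 48, 28, 16, 14 bp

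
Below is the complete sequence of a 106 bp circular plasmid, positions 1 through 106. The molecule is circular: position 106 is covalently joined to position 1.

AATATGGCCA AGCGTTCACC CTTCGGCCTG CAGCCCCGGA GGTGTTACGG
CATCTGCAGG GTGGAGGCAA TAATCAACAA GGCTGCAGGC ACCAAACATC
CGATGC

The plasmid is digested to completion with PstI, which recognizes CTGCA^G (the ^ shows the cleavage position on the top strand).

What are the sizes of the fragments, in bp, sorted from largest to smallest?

PstI sites (CTGCAG) start at positions 28, 54, 83.
PstI cuts after base 5 of each site (before the last base), so after positions 32, 58, 87.
Circular molecule, 3 cuts → 3 fragments:
  33–58 → 26 bp
  59–87 → 29 bp
  88–106 then 1–32 → 19 + 32 = 51 bp
Sorted largest to smallest: 51, 29, 26 bp.

51, 29, 26 bp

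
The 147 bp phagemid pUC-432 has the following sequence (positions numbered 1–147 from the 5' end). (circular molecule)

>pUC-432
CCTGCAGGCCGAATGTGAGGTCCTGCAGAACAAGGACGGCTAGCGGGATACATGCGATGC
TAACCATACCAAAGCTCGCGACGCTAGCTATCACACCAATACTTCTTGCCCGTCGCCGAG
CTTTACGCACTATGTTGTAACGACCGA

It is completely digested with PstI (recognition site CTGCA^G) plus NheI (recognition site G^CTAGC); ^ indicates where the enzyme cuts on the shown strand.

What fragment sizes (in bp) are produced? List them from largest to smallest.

70, 44, 21, 12 bp

PstI sites (CTGCAG) start at positions 2, 23.
PstI cuts after base 5 of each site (before the last base), so after positions 6, 27.
NheI sites (GCTAGC) start at positions 39, 83.
NheI cuts after the first base of each site, so after positions 39, 83.
Combined cut positions: 6, 27, 39, 83.
Circular molecule, 4 cuts → 4 fragments:
  7–27 → 21 bp
  28–39 → 12 bp
  40–83 → 44 bp
  84–147 then 1–6 → 64 + 6 = 70 bp
Sorted largest to smallest: 70, 44, 21, 12 bp.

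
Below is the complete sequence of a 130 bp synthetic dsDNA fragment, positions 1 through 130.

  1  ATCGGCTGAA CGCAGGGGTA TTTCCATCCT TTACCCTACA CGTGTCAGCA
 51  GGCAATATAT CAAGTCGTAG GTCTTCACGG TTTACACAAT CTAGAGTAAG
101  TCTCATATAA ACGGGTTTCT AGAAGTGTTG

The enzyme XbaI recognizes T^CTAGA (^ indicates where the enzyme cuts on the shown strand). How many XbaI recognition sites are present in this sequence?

TCTAGA occurs starting at positions 90, 118.
XbaI cuts at 2 sites.

2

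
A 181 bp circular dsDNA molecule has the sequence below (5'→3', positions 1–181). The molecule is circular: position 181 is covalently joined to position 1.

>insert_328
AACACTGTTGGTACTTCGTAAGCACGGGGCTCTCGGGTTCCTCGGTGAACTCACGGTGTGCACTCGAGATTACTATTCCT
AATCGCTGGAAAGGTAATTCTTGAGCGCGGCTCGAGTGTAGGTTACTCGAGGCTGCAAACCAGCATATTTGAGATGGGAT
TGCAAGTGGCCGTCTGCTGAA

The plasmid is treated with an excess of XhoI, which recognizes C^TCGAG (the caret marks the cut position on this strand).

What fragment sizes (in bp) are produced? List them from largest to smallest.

118, 48, 15 bp

XhoI sites (CTCGAG) start at positions 63, 111, 126.
XhoI cuts after the first base of each site, so after positions 63, 111, 126.
Circular molecule, 3 cuts → 3 fragments:
  64–111 → 48 bp
  112–126 → 15 bp
  127–181 then 1–63 → 55 + 63 = 118 bp
Sorted largest to smallest: 118, 48, 15 bp.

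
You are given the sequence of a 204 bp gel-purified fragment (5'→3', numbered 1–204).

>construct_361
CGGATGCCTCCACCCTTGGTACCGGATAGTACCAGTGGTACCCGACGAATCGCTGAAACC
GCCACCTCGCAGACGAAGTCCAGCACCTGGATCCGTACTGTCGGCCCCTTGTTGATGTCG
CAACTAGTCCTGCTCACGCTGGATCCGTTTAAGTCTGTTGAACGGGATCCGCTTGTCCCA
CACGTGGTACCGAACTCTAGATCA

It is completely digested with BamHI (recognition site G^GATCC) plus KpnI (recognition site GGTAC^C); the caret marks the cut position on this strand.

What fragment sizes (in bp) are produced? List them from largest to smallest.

52, 48, 25, 24, 22, 19, 14 bp

BamHI sites (GGATCC) start at positions 89, 141, 165.
BamHI cuts after the first base of each site, so after positions 89, 141, 165.
KpnI sites (GGTACC) start at positions 18, 37, 186.
KpnI cuts after base 5 of each site (before the last base), so after positions 22, 41, 190.
Combined cut positions: 22, 41, 89, 141, 165, 190.
Linear molecule, 6 cuts → 7 fragments:
  1–22 → 22 bp
  23–41 → 19 bp
  42–89 → 48 bp
  90–141 → 52 bp
  142–165 → 24 bp
  166–190 → 25 bp
  191–204 → 14 bp
Sorted largest to smallest: 52, 48, 25, 24, 22, 19, 14 bp.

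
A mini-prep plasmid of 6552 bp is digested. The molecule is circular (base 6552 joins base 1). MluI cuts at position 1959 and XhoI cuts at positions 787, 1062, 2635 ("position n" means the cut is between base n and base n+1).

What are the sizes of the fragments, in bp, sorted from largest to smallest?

4704, 897, 676, 275 bp

Combined cut positions (sorted): 787, 1062, 1959, 2635.
Circular molecule, 4 cuts → 4 fragments:
  1062 − 787 = 275 bp
  1959 − 1062 = 897 bp
  2635 − 1959 = 676 bp
  wrap: 6552 − 2635 + 787 = 4704 bp
Sorted largest to smallest: 4704, 897, 676, 275 bp.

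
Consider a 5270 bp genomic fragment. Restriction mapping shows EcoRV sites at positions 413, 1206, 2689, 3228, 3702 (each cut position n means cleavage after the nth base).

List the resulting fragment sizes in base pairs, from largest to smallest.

Linear molecule, 5 cuts → 6 fragments:
  413 − 0 = 413 bp
  1206 − 413 = 793 bp
  2689 − 1206 = 1483 bp
  3228 − 2689 = 539 bp
  3702 − 3228 = 474 bp
  5270 − 3702 = 1568 bp
Sorted largest to smallest: 1568, 1483, 793, 539, 474, 413 bp.

1568, 1483, 793, 539, 474, 413 bp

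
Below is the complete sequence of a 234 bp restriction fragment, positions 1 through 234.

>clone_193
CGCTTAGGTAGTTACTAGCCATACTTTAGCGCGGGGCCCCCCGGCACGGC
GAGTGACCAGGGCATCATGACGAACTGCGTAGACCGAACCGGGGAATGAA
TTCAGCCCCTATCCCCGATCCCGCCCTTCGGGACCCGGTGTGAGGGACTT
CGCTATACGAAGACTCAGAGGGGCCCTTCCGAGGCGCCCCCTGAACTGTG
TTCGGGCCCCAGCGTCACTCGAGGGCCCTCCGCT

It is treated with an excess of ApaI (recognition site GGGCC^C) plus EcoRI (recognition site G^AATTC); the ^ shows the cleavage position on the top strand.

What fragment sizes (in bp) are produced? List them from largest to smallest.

77, 60, 38, 33, 19, 7 bp

ApaI sites (GGGCCC) start at positions 34, 171, 204, 223.
ApaI cuts after base 5 of each site (before the last base), so after positions 38, 175, 208, 227.
The EcoRI site (GAATTC) starts at position 98.
EcoRI cuts after the first base of each site, so after position 98.
Combined cut positions: 38, 98, 175, 208, 227.
Linear molecule, 5 cuts → 6 fragments:
  1–38 → 38 bp
  39–98 → 60 bp
  99–175 → 77 bp
  176–208 → 33 bp
  209–227 → 19 bp
  228–234 → 7 bp
Sorted largest to smallest: 77, 60, 38, 33, 19, 7 bp.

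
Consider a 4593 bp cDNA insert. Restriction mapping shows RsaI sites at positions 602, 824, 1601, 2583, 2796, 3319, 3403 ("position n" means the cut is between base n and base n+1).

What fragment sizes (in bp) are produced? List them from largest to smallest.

Linear molecule, 7 cuts → 8 fragments:
  602 − 0 = 602 bp
  824 − 602 = 222 bp
  1601 − 824 = 777 bp
  2583 − 1601 = 982 bp
  2796 − 2583 = 213 bp
  3319 − 2796 = 523 bp
  3403 − 3319 = 84 bp
  4593 − 3403 = 1190 bp
Sorted largest to smallest: 1190, 982, 777, 602, 523, 222, 213, 84 bp.

1190, 982, 777, 602, 523, 222, 213, 84 bp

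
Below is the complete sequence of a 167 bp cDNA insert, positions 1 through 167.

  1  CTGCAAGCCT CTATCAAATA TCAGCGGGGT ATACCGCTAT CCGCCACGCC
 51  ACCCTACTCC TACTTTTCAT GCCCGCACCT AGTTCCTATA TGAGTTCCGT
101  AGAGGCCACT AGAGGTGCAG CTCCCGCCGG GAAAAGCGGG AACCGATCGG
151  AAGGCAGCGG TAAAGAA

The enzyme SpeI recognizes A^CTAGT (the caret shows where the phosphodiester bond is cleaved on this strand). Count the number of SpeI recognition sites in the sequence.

0

No occurrence of ACTAGT is present in the sequence.
SpeI does not cut: 0 sites.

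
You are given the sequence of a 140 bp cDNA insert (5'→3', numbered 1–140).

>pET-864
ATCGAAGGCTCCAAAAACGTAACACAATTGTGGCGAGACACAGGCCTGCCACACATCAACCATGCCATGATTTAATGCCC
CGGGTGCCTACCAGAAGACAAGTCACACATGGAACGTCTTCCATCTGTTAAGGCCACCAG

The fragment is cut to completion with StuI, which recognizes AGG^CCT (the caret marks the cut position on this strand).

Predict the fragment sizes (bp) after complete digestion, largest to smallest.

96, 44 bp

The StuI site (AGGCCT) starts at position 42.
StuI cuts after base 3 of each site, so after position 44.
Linear molecule, 1 cut → 2 fragments:
  1–44 → 44 bp
  45–140 → 96 bp
Sorted largest to smallest: 96, 44 bp.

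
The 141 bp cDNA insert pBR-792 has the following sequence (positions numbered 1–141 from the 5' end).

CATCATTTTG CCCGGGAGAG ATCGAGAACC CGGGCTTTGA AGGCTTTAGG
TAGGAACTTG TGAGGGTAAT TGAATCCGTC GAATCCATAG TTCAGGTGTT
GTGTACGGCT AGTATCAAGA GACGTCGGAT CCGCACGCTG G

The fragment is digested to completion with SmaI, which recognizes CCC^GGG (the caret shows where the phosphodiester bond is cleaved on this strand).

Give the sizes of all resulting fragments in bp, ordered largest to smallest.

110, 18, 13 bp

SmaI sites (CCCGGG) start at positions 11, 29.
SmaI cuts after base 3 of each site, so after positions 13, 31.
Linear molecule, 2 cuts → 3 fragments:
  1–13 → 13 bp
  14–31 → 18 bp
  32–141 → 110 bp
Sorted largest to smallest: 110, 18, 13 bp.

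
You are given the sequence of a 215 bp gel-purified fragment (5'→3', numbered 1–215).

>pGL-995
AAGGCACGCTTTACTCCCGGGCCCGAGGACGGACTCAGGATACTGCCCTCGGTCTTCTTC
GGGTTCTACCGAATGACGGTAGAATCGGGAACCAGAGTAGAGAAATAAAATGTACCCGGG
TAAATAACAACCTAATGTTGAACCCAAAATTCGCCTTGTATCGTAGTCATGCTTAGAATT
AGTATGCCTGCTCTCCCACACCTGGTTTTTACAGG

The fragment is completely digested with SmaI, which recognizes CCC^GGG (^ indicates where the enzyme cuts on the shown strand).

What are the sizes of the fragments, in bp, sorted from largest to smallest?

99, 98, 18 bp

SmaI sites (CCCGGG) start at positions 16, 115.
SmaI cuts after base 3 of each site, so after positions 18, 117.
Linear molecule, 2 cuts → 3 fragments:
  1–18 → 18 bp
  19–117 → 99 bp
  118–215 → 98 bp
Sorted largest to smallest: 99, 98, 18 bp.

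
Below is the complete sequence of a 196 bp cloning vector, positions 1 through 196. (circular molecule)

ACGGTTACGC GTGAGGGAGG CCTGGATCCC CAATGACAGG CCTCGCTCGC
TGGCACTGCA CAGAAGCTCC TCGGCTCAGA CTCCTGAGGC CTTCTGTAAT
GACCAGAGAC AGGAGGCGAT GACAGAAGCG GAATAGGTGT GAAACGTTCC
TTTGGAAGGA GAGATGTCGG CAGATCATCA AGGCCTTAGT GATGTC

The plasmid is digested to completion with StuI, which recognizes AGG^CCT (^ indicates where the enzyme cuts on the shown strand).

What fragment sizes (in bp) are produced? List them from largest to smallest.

94, 49, 33, 20 bp

StuI sites (AGGCCT) start at positions 18, 38, 87, 181.
StuI cuts after base 3 of each site, so after positions 20, 40, 89, 183.
Circular molecule, 4 cuts → 4 fragments:
  21–40 → 20 bp
  41–89 → 49 bp
  90–183 → 94 bp
  184–196 then 1–20 → 13 + 20 = 33 bp
Sorted largest to smallest: 94, 49, 33, 20 bp.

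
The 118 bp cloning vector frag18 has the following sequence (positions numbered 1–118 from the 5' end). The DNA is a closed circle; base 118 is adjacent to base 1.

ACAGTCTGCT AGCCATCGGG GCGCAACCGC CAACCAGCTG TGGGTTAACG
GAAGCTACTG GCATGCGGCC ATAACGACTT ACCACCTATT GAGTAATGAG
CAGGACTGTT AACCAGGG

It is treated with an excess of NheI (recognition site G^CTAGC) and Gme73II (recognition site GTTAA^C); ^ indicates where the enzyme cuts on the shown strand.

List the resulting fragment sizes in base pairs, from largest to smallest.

The NheI site (GCTAGC) starts at position 8.
NheI cuts after the first base of each site, so after position 8.
Gme73II sites (GTTAAC) start at positions 44, 108.
Gme73II cuts after base 5 of each site (before the last base), so after positions 48, 112.
Combined cut positions: 8, 48, 112.
Circular molecule, 3 cuts → 3 fragments:
  9–48 → 40 bp
  49–112 → 64 bp
  113–118 then 1–8 → 6 + 8 = 14 bp
Sorted largest to smallest: 64, 40, 14 bp.

64, 40, 14 bp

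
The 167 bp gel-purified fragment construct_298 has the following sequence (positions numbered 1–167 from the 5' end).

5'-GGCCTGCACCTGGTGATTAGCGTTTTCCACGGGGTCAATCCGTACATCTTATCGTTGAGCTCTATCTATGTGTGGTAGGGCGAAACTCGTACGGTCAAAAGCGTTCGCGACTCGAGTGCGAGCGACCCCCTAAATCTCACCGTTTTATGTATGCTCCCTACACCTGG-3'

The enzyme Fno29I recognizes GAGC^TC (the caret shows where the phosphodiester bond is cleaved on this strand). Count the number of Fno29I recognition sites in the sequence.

GAGCTC occurs starting at position 57.
Fno29I cuts at 1 site.

1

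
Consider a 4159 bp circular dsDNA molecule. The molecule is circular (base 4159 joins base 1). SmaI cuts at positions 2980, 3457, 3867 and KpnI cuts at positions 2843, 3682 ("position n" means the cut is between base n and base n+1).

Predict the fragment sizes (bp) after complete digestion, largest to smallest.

3135, 477, 225, 185, 137 bp

Combined cut positions (sorted): 2843, 2980, 3457, 3682, 3867.
Circular molecule, 5 cuts → 5 fragments:
  2980 − 2843 = 137 bp
  3457 − 2980 = 477 bp
  3682 − 3457 = 225 bp
  3867 − 3682 = 185 bp
  wrap: 4159 − 3867 + 2843 = 3135 bp
Sorted largest to smallest: 3135, 477, 225, 185, 137 bp.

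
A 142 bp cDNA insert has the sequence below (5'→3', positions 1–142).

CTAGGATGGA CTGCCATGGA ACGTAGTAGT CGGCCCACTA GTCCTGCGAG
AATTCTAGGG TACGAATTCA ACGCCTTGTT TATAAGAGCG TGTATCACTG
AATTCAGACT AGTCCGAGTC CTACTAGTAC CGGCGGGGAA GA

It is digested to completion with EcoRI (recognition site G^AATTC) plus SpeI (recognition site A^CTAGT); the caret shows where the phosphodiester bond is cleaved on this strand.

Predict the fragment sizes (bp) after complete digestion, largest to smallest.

EcoRI sites (GAATTC) start at positions 50, 64, 100.
EcoRI cuts after the first base of each site, so after positions 50, 64, 100.
SpeI sites (ACTAGT) start at positions 37, 108, 123.
SpeI cuts after the first base of each site, so after positions 37, 108, 123.
Combined cut positions: 37, 50, 64, 100, 108, 123.
Linear molecule, 6 cuts → 7 fragments:
  1–37 → 37 bp
  38–50 → 13 bp
  51–64 → 14 bp
  65–100 → 36 bp
  101–108 → 8 bp
  109–123 → 15 bp
  124–142 → 19 bp
Sorted largest to smallest: 37, 36, 19, 15, 14, 13, 8 bp.

37, 36, 19, 15, 14, 13, 8 bp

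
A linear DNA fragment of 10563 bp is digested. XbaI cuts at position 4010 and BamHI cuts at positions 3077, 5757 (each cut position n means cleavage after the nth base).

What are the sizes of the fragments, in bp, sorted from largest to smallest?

4806, 3077, 1747, 933 bp

Combined cut positions (sorted): 3077, 4010, 5757.
Linear molecule, 3 cuts → 4 fragments:
  3077 − 0 = 3077 bp
  4010 − 3077 = 933 bp
  5757 − 4010 = 1747 bp
  10563 − 5757 = 4806 bp
Sorted largest to smallest: 4806, 3077, 1747, 933 bp.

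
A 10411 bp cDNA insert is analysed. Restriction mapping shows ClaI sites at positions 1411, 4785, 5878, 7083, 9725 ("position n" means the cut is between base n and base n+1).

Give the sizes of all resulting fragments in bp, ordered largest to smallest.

Linear molecule, 5 cuts → 6 fragments:
  1411 − 0 = 1411 bp
  4785 − 1411 = 3374 bp
  5878 − 4785 = 1093 bp
  7083 − 5878 = 1205 bp
  9725 − 7083 = 2642 bp
  10411 − 9725 = 686 bp
Sorted largest to smallest: 3374, 2642, 1411, 1205, 1093, 686 bp.

3374, 2642, 1411, 1205, 1093, 686 bp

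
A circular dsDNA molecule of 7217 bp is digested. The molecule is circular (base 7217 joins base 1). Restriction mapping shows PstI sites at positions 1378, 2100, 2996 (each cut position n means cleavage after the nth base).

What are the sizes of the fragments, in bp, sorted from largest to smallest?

Circular molecule, 3 cuts → 3 fragments:
  2100 − 1378 = 722 bp
  2996 − 2100 = 896 bp
  wrap: 7217 − 2996 + 1378 = 5599 bp
Sorted largest to smallest: 5599, 896, 722 bp.

5599, 896, 722 bp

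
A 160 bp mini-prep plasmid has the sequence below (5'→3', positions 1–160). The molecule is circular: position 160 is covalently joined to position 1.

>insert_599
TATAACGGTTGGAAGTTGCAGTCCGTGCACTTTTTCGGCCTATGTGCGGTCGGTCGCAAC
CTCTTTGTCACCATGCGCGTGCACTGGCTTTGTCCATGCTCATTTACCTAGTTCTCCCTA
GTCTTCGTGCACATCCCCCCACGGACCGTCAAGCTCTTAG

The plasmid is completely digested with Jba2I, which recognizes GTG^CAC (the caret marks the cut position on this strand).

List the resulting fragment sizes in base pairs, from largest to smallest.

58, 54, 48 bp

Jba2I sites (GTGCAC) start at positions 25, 79, 127.
Jba2I cuts after base 3 of each site, so after positions 27, 81, 129.
Circular molecule, 3 cuts → 3 fragments:
  28–81 → 54 bp
  82–129 → 48 bp
  130–160 then 1–27 → 31 + 27 = 58 bp
Sorted largest to smallest: 58, 54, 48 bp.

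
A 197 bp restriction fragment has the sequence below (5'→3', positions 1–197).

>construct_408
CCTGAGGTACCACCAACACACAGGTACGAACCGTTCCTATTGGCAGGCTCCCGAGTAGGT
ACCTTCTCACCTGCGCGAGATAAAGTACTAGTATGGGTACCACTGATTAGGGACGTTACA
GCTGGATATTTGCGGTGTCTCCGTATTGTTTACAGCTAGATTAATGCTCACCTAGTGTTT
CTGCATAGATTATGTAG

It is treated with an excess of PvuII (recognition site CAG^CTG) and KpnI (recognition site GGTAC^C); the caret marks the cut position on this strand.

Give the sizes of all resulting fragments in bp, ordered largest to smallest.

The PvuII site (CAGCTG) starts at position 119.
PvuII cuts after base 3 of each site, so after position 121.
KpnI sites (GGTACC) start at positions 6, 58, 96.
KpnI cuts after base 5 of each site (before the last base), so after positions 10, 62, 100.
Combined cut positions: 10, 62, 100, 121.
Linear molecule, 4 cuts → 5 fragments:
  1–10 → 10 bp
  11–62 → 52 bp
  63–100 → 38 bp
  101–121 → 21 bp
  122–197 → 76 bp
Sorted largest to smallest: 76, 52, 38, 21, 10 bp.

76, 52, 38, 21, 10 bp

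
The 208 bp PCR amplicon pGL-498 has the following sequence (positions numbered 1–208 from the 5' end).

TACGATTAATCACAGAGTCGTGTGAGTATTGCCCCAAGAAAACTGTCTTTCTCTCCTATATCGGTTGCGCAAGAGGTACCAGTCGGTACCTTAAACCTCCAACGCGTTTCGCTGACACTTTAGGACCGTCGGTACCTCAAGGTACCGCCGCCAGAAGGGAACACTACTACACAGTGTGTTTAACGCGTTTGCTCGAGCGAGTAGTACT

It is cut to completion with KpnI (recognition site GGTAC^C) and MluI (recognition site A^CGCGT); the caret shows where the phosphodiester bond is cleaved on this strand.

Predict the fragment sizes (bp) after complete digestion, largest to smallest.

KpnI sites (GGTACC) start at positions 75, 85, 131, 141.
KpnI cuts after base 5 of each site (before the last base), so after positions 79, 89, 135, 145.
MluI sites (ACGCGT) start at positions 102, 183.
MluI cuts after the first base of each site, so after positions 102, 183.
Combined cut positions: 79, 89, 102, 135, 145, 183.
Linear molecule, 6 cuts → 7 fragments:
  1–79 → 79 bp
  80–89 → 10 bp
  90–102 → 13 bp
  103–135 → 33 bp
  136–145 → 10 bp
  146–183 → 38 bp
  184–208 → 25 bp
Sorted largest to smallest: 79, 38, 33, 25, 13, 10, 10 bp.

79, 38, 33, 25, 13, 10, 10 bp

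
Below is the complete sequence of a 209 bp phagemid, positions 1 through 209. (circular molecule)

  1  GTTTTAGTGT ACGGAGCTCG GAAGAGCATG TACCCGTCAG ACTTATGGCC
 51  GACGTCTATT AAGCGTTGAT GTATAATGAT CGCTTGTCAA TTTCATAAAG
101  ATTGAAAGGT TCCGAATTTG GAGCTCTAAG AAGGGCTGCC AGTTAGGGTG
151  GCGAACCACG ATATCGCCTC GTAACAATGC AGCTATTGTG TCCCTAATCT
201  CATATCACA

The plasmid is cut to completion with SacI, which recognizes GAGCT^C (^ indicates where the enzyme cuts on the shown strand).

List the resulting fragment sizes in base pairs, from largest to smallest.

SacI sites (GAGCTC) start at positions 14, 121.
SacI cuts after base 5 of each site (before the last base), so after positions 18, 125.
Circular molecule, 2 cuts → 2 fragments:
  19–125 → 107 bp
  126–209 then 1–18 → 84 + 18 = 102 bp
Sorted largest to smallest: 107, 102 bp.

107, 102 bp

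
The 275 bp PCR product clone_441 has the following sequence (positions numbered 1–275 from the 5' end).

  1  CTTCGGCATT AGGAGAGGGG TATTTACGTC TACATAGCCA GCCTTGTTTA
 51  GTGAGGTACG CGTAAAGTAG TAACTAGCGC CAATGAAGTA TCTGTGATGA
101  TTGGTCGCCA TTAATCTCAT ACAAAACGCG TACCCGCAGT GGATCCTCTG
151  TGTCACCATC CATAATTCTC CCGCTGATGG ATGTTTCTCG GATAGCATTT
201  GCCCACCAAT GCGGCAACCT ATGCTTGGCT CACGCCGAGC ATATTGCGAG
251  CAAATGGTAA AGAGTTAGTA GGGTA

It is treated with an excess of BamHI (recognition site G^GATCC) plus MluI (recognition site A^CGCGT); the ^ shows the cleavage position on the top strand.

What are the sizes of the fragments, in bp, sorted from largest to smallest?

134, 68, 58, 15 bp

The BamHI site (GGATCC) starts at position 141.
BamHI cuts after the first base of each site, so after position 141.
MluI sites (ACGCGT) start at positions 58, 126.
MluI cuts after the first base of each site, so after positions 58, 126.
Combined cut positions: 58, 126, 141.
Linear molecule, 3 cuts → 4 fragments:
  1–58 → 58 bp
  59–126 → 68 bp
  127–141 → 15 bp
  142–275 → 134 bp
Sorted largest to smallest: 134, 68, 58, 15 bp.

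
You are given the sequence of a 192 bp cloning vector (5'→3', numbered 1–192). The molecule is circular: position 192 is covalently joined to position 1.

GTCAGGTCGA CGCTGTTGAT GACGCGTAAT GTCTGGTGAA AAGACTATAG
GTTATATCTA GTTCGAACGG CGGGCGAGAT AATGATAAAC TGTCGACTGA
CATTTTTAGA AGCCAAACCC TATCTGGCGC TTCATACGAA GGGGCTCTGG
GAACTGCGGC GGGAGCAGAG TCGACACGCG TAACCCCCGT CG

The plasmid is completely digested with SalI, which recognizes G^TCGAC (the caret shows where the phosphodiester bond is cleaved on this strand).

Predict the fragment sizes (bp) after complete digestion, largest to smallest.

SalI sites (GTCGAC) start at positions 6, 92, 170.
SalI cuts after the first base of each site, so after positions 6, 92, 170.
Circular molecule, 3 cuts → 3 fragments:
  7–92 → 86 bp
  93–170 → 78 bp
  171–192 then 1–6 → 22 + 6 = 28 bp
Sorted largest to smallest: 86, 78, 28 bp.

86, 78, 28 bp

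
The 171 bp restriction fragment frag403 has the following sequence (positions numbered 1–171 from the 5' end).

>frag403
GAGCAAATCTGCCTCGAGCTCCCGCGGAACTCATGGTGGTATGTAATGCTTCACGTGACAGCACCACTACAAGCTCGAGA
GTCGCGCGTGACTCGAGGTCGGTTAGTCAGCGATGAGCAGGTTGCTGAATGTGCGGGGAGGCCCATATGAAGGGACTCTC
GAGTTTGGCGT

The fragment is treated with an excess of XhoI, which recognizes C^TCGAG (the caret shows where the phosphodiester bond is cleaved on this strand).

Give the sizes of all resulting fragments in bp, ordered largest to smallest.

66, 61, 18, 13, 13 bp

XhoI sites (CTCGAG) start at positions 13, 74, 92, 158.
XhoI cuts after the first base of each site, so after positions 13, 74, 92, 158.
Linear molecule, 4 cuts → 5 fragments:
  1–13 → 13 bp
  14–74 → 61 bp
  75–92 → 18 bp
  93–158 → 66 bp
  159–171 → 13 bp
Sorted largest to smallest: 66, 61, 18, 13, 13 bp.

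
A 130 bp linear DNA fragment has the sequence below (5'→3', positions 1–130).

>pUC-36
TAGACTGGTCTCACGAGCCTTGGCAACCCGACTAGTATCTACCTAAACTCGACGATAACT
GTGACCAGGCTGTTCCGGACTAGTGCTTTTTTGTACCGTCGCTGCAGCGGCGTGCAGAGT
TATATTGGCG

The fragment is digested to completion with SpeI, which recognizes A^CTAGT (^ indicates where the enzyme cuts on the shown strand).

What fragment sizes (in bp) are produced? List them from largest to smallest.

51, 48, 31 bp

SpeI sites (ACTAGT) start at positions 31, 79.
SpeI cuts after the first base of each site, so after positions 31, 79.
Linear molecule, 2 cuts → 3 fragments:
  1–31 → 31 bp
  32–79 → 48 bp
  80–130 → 51 bp
Sorted largest to smallest: 51, 48, 31 bp.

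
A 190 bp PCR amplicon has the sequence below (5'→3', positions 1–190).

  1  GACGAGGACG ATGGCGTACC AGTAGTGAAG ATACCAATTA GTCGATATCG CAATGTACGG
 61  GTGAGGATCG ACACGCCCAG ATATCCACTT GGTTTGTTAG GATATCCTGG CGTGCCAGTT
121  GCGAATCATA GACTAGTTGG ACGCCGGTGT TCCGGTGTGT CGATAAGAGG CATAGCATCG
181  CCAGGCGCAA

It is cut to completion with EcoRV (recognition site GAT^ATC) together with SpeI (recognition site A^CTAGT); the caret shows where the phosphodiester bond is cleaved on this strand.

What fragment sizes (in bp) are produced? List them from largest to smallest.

58, 46, 36, 29, 21 bp

EcoRV sites (GATATC) start at positions 44, 80, 101.
EcoRV cuts after base 3 of each site, so after positions 46, 82, 103.
The SpeI site (ACTAGT) starts at position 132.
SpeI cuts after the first base of each site, so after position 132.
Combined cut positions: 46, 82, 103, 132.
Linear molecule, 4 cuts → 5 fragments:
  1–46 → 46 bp
  47–82 → 36 bp
  83–103 → 21 bp
  104–132 → 29 bp
  133–190 → 58 bp
Sorted largest to smallest: 58, 46, 36, 29, 21 bp.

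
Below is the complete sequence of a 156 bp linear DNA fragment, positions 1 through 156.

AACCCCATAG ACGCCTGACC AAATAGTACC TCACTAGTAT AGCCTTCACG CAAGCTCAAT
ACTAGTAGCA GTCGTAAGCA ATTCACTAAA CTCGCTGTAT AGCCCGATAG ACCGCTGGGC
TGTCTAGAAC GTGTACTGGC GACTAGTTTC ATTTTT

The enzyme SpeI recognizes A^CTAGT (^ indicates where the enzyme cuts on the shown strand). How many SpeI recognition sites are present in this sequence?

ACTAGT occurs starting at positions 33, 61, 142.
SpeI cuts at 3 sites.

3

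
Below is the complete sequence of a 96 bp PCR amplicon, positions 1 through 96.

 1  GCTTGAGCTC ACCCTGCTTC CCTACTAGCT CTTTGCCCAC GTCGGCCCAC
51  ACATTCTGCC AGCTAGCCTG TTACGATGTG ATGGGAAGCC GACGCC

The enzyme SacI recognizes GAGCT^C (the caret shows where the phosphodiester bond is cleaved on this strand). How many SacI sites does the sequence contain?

GAGCTC occurs starting at position 5.
SacI cuts at 1 site.

1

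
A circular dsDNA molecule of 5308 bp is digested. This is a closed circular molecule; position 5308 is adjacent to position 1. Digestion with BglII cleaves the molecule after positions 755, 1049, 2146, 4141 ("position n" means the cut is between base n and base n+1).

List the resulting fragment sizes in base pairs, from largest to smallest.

1995, 1922, 1097, 294 bp

Circular molecule, 4 cuts → 4 fragments:
  1049 − 755 = 294 bp
  2146 − 1049 = 1097 bp
  4141 − 2146 = 1995 bp
  wrap: 5308 − 4141 + 755 = 1922 bp
Sorted largest to smallest: 1995, 1922, 1097, 294 bp.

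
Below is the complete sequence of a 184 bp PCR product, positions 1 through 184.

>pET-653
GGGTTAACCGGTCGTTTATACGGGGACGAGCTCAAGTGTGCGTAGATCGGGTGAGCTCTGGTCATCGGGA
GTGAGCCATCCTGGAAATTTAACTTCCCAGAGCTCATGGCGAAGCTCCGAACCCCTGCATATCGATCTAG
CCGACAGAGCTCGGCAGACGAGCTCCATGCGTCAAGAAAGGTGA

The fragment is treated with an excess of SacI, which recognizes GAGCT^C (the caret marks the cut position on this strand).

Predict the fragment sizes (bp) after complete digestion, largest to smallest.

SacI sites (GAGCTC) start at positions 28, 53, 100, 147, 160.
SacI cuts after base 5 of each site (before the last base), so after positions 32, 57, 104, 151, 164.
Linear molecule, 5 cuts → 6 fragments:
  1–32 → 32 bp
  33–57 → 25 bp
  58–104 → 47 bp
  105–151 → 47 bp
  152–164 → 13 bp
  165–184 → 20 bp
Sorted largest to smallest: 47, 47, 32, 25, 20, 13 bp.

47, 47, 32, 25, 20, 13 bp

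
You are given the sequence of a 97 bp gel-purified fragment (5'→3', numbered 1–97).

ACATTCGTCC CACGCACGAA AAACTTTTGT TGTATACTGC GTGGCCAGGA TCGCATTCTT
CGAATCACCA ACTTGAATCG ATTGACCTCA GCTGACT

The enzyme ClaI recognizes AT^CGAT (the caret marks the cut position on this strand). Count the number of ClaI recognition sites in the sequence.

ATCGAT occurs starting at position 77.
ClaI cuts at 1 site.

1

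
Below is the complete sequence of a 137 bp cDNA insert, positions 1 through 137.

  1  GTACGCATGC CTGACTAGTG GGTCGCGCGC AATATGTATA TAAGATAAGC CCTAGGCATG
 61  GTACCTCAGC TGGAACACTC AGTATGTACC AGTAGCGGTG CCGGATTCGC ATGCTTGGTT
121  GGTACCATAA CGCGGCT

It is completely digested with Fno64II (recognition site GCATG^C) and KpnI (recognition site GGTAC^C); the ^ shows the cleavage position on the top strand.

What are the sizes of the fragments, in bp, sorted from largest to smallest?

Fno64II sites (GCATGC) start at positions 5, 109.
Fno64II cuts after base 5 of each site (before the last base), so after positions 9, 113.
KpnI sites (GGTACC) start at positions 60, 121.
KpnI cuts after base 5 of each site (before the last base), so after positions 64, 125.
Combined cut positions: 9, 64, 113, 125.
Linear molecule, 4 cuts → 5 fragments:
  1–9 → 9 bp
  10–64 → 55 bp
  65–113 → 49 bp
  114–125 → 12 bp
  126–137 → 12 bp
Sorted largest to smallest: 55, 49, 12, 12, 9 bp.

55, 49, 12, 12, 9 bp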